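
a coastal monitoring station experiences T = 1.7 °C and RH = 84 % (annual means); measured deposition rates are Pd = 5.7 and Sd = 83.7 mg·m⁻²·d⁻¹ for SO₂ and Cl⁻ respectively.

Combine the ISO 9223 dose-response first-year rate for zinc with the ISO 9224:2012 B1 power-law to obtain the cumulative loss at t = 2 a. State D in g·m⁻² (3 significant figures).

zinc: T≤10 °C ⇒ hinge +0.038·(1.7−10) = -0.3154
  Pd branch = 0.0129·Pd^0.44·e^(0.046·RH+f) = 0.9645 μm/a
  Cl⁻ term: 0.0175·83.7^0.57·exp(0.008·84+0.085·1.7) = 0.4938
  sum: 0.9645 + 0.4938 → r_corr = 1.458 μm/a
ISO 9224: D(t) = r_corr · t^b with b = 0.813 (zinc, B1)
  D(2) = 1.458 × 2^0.813 = 1.458 × 1.757 = 2.562 μm
  Mass loss = 2.562 μm × 7.14 g/cm³ = 18.29 g·m⁻²

D(2) = 18.3 g·m⁻²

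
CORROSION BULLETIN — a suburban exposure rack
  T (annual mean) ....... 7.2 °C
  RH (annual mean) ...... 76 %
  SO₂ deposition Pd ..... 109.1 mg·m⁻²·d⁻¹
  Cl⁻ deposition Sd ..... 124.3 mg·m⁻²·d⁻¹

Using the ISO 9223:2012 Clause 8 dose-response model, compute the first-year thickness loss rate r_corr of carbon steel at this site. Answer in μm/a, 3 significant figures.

carbon steel: temperature factor f = +0.150·(-2.8) = -0.4200
  sulphur-dioxide contribution → 61.01 μm/a
  chloride contribution → 33.22 μm/a
  ⇒ r_corr(carbon steel) = 94.23 μm/a

r_corr = 94.2 μm/a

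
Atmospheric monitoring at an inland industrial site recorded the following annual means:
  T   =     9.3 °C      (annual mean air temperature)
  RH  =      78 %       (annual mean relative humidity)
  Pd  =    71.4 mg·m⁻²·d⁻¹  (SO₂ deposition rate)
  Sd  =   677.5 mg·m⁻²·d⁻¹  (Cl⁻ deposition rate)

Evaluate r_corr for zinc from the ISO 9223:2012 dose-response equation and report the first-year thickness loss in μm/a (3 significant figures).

r_corr = 5.93 μm/a

zinc: temperature factor f = +0.038·(-0.7) = -0.0266
  sulphur-dioxide contribution → 2.971 μm/a
  chloride contribution → 2.958 μm/a
  total first-year rate 5.929 μm/a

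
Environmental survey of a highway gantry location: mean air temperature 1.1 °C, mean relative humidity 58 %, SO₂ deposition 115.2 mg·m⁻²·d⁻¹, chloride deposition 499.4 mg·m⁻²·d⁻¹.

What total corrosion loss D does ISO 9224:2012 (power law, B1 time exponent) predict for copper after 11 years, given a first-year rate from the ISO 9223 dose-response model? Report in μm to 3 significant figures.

D(11) = 3.21 μm

copper: temperature factor f = +0.126·(-8.9) = -1.1214
  sulphur-dioxide contribution → 0.1817 μm/a
  chloride contribution → 0.4672 μm/a
  ⇒ r_corr(copper) = 0.6489 μm/a
Long-term exponent b (ISO 9224 Table 2, B1) = 0.667
  D(11) = 0.6489 × 11^0.667 = 0.6489 × 4.95 = 3.212 μm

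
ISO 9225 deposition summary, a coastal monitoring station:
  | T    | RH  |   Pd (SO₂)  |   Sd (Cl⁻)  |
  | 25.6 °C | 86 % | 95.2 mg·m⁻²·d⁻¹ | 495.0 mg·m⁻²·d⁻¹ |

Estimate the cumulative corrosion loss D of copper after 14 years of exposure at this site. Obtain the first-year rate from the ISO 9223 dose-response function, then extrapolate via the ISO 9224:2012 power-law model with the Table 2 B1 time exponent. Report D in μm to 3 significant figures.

copper: f(T) = -0.080·(T−10) [T>10 °C] = -1.2480
  SO₂ term: 0.0053·95.2^0.26·exp(0.059·86-1.2480) = 0.7949
  Sd branch = 0.01025·Sd^0.27·e^(0.036·RH+0.049·T) = 4.243 μm/a
  r_corr = 0.7949 + 4.243 = 5.037 μm/a
Power-law: D(14) = r_corr · 14^0.667
  D(14) = 5.037 × 14^0.667 = 5.037 × 5.814 = 29.29 μm

D(14) = 29.3 μm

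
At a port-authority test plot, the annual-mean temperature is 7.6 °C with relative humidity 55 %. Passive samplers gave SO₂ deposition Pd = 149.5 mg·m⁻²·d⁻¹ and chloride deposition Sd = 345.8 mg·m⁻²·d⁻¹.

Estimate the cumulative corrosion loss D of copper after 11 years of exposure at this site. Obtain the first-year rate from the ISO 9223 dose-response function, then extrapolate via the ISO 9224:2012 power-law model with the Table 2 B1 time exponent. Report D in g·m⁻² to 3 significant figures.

D(11) = 39.6 g·m⁻²

copper: T≤10 °C ⇒ hinge +0.126·(7.6−10) = -0.3024
  sulphur-dioxide contribution → 0.3695 μm/a
  chloride contribution → 0.5222 μm/a
  ⇒ r_corr(copper) = 0.8917 μm/a
ISO 9224: D(t) = r_corr · t^b with b = 0.667 (copper, B1)
  D(11) = 0.8917 × 11^0.667 = 0.8917 × 4.95 = 4.414 μm
  Mass loss = 4.414 μm × 8.96 g/cm³ = 39.55 g·m⁻²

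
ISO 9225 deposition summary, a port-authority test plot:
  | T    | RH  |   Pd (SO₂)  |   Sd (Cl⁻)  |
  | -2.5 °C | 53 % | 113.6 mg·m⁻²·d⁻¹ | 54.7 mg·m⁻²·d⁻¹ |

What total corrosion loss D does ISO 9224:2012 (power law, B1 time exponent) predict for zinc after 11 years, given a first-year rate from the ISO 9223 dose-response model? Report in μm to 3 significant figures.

D(11) = 6.66 μm

zinc: f(T) = +0.038·(T−10) [T≤10 °C] = -0.4750
  sulphur-dioxide contribution → 0.737 μm/a
  chloride contribution → 0.2116 μm/a
  total first-year rate 0.9486 μm/a
Long-term exponent b (ISO 9224 Table 2, B1) = 0.813
  D(11) = 0.9486 × 11^0.813 = 0.9486 × 7.025 = 6.664 μm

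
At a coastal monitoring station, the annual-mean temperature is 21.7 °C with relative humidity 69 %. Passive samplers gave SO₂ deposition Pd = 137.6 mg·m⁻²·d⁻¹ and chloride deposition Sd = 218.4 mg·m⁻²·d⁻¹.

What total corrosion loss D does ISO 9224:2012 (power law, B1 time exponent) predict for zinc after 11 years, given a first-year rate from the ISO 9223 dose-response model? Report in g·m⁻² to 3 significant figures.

zinc: T>10 °C ⇒ hinge -0.071·(21.7−10) = -0.8307
  Pd branch = 0.0129·Pd^0.44·e^(0.046·RH+f) = 1.173 μm/a
  Sd branch = 0.0175·Sd^0.57·e^(0.008·RH+0.085·T) = 4.142 μm/a
  r_corr = 1.173 + 4.142 = 5.315 μm/a
Long-term exponent b (ISO 9224 Table 2, B1) = 0.813
  D(11) = 5.315 × 11^0.813 = 5.315 × 7.025 = 37.34 μm
  Mass loss = 37.34 μm × 7.14 g/cm³ = 266.6 g·m⁻²

D(11) = 267 g·m⁻²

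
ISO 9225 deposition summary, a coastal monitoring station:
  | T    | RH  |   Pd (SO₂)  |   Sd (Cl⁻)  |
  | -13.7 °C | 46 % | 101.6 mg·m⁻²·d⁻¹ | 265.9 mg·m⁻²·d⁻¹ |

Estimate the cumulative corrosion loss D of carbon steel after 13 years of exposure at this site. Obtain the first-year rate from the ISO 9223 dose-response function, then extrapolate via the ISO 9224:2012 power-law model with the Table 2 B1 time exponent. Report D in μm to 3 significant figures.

D(13) = 38.2 μm

carbon steel: temperature factor f = +0.150·(-23.7) = -3.5550
  sulphur-dioxide contribution → 1.403 μm/a
  chloride contribution → 8.574 μm/a
  total first-year rate 9.978 μm/a
Power-law: D(13) = r_corr · 13^0.523
  D(13) = 9.978 × 13^0.523 = 9.978 × 3.825 = 38.16 μm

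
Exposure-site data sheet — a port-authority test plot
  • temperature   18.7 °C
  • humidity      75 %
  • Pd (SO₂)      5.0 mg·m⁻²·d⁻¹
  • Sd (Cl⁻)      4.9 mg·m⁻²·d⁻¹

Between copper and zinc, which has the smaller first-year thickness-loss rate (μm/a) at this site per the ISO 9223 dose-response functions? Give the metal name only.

copper: temperature factor f = -0.080·(8.7) = -0.6960
  sulphur-dioxide contribution → 0.3353 μm/a
  chloride contribution → 0.5856 μm/a
  total first-year rate 0.921 μm/a
zinc: temperature factor f = -0.071·(8.7) = -0.6177
  sulphur-dioxide contribution → 0.4448 μm/a
  chloride contribution → 0.3867 μm/a
  ⇒ r_corr(zinc) = 0.8315 μm/a
Ordering by μm/a: copper (0.921) > zinc (0.831)

zinc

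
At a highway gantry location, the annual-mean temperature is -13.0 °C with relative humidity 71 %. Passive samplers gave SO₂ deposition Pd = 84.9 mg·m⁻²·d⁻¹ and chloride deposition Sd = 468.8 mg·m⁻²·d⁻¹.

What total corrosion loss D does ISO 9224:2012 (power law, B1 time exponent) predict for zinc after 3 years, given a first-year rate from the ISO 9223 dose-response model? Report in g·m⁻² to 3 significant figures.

zinc: T≤10 °C ⇒ hinge +0.038·(-13.0−10) = -0.8740
  sulphur-dioxide contribution → 0.9957 μm/a
  chloride contribution → 0.3406 μm/a
  ⇒ r_corr(zinc) = 1.336 μm/a
Power-law: D(3) = r_corr · 3^0.813
  D(3) = 1.336 × 3^0.813 = 1.336 × 2.443 = 3.265 μm
  Mass loss = 3.265 μm × 7.14 g/cm³ = 23.31 g·m⁻²

D(3) = 23.3 g·m⁻²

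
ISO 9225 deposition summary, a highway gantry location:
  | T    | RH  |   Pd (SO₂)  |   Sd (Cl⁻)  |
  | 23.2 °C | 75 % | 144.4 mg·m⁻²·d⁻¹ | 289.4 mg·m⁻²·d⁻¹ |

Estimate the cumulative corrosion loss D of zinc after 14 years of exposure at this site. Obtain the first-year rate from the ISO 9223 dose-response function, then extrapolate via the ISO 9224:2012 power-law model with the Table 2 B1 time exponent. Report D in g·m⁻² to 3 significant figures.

zinc: T>10 °C ⇒ hinge -0.071·(23.2−10) = -0.9372
  SO₂ term: 0.0129·144.4^0.44·exp(0.046·75-0.9372) = 1.419
  Cl⁻ term: 0.0175·289.4^0.57·exp(0.008·75+0.085·23.2) = 5.796
  r_corr = 1.419 + 5.796 = 7.215 μm/a
Long-term exponent b (ISO 9224 Table 2, B1) = 0.813
  D(14) = 7.215 × 14^0.813 = 7.215 × 8.547 = 61.66 μm
  Mass loss = 61.66 μm × 7.14 g/cm³ = 440.3 g·m⁻²

D(14) = 440 g·m⁻²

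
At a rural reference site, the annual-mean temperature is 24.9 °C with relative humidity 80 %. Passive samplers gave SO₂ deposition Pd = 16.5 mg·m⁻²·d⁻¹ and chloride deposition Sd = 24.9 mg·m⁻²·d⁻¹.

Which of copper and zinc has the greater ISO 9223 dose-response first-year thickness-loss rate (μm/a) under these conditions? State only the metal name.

copper: T>10 °C ⇒ hinge -0.080·(24.9−10) = -1.1920
  SO₂ term: 0.0053·16.5^0.26·exp(0.059·80-1.1920) = 0.3741
  Cl⁻ term: 0.01025·24.9^0.27·exp(0.036·80+0.049·24.9) = 1.473
  r_corr = 0.3741 + 1.473 = 1.848 μm/a
zinc: f(T) = -0.071·(T−10) [T>10 °C] = -1.0579
  SO₂ term: 0.0129·16.5^0.44·exp(0.046·80-1.0579) = 0.6096
  Sd branch = 0.0175·Sd^0.57·e^(0.008·RH+0.085·T) = 1.722 μm/a
  sum: 0.6096 + 1.722 → r_corr = 2.331 μm/a
Ordering by μm/a: zinc (2.33) > copper (1.85)

zinc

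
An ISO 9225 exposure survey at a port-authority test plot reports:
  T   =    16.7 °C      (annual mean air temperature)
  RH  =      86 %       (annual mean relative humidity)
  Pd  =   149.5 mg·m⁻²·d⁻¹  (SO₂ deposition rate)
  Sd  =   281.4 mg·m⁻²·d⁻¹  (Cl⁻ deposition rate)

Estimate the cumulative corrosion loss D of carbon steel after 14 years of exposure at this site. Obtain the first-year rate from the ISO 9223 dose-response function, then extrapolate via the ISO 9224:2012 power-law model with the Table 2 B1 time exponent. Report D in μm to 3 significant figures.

D(14) = 816 μm

carbon steel: T>10 °C ⇒ hinge -0.054·(16.7−10) = -0.3618
  SO₂ term: 1.77·149.5^0.52·exp(0.02·86-0.3618) = 93.03
  Cl⁻ term: 0.102·281.4^0.62·exp(0.033·86+0.04·16.7) = 112.2
  r_corr = 93.03 + 112.2 = 205.2 μm/a
ISO 9224: D(t) = r_corr · t^b with b = 0.523 (carbon steel, B1)
  D(14) = 205.2 × 14^0.523 = 205.2 × 3.976 = 815.8 μm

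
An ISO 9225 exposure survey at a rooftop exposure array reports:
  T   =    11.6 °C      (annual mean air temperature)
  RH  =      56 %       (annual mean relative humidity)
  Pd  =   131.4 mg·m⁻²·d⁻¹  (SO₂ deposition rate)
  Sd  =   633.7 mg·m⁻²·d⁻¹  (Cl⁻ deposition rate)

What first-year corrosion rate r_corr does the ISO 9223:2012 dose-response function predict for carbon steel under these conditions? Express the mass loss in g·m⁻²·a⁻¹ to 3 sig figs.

carbon steel: f(T) = -0.054·(T−10) [T>10 °C] = -0.0864
  SO₂ term: 1.77·131.4^0.52·exp(0.02·56-0.0864) = 62.88
  Cl⁻ term: 0.102·633.7^0.62·exp(0.033·56+0.04·11.6) = 56.22
  sum: 62.88 + 56.22 → r_corr = 119.1 μm/a
Convert to mass loss: 119.1 μm/a × 7.85 g/cm³ = 934.9 g·m⁻²·a⁻¹

r_corr = 935 g·m⁻²·a⁻¹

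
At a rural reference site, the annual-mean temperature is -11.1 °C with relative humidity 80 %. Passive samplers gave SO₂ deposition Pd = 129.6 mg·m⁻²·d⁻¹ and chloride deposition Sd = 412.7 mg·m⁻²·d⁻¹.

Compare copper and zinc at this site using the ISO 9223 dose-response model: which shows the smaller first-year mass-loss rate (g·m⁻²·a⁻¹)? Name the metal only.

copper

copper: T≤10 °C ⇒ hinge +0.126·(-11.1−10) = -2.6586
  sulphur-dioxide contribution → 0.1475 μm/a
  chloride contribution → 0.5389 μm/a
  total first-year rate 0.6864 μm/a
  mass loss = 0.6864 μm/a × 8.96 g/cm³ = 6.15 g·m⁻²·a⁻¹
zinc: temperature factor f = +0.038·(-21.1) = -0.8018
  sulphur-dioxide contribution → 1.95 μm/a
  chloride contribution → 0.4001 μm/a
  ⇒ r_corr(zinc) = 2.35 μm/a
  mass loss = 2.35 μm/a × 7.14 g/cm³ = 16.78 g·m⁻²·a⁻¹
Ordering by g·m⁻²·a⁻¹: zinc (16.8) > copper (6.15)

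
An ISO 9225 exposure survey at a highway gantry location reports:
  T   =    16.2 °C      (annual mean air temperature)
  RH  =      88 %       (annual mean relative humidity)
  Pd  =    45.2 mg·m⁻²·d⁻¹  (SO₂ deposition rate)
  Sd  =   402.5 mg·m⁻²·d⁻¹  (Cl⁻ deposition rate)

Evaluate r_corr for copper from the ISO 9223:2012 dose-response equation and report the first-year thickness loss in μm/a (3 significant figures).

copper: T>10 °C ⇒ hinge -0.080·(16.2−10) = -0.4960
  sulphur-dioxide contribution → 1.563 μm/a
  chloride contribution → 2.72 μm/a
  total first-year rate 4.284 μm/a

r_corr = 4.28 μm/a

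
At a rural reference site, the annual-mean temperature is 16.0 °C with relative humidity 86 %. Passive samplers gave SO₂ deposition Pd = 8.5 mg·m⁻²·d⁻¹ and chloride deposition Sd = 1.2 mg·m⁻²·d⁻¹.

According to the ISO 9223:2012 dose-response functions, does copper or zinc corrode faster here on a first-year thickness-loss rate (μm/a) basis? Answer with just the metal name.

copper

copper: temperature factor f = -0.080·(6.0) = -0.4800
  Pd branch = 0.0053·Pd^0.26·e^(0.059·RH+f) = 0.9143 μm/a
  Cl⁻ term: 0.01025·1.2^0.27·exp(0.036·86+0.049·16.0) = 0.5214
  sum: 0.9143 + 0.5214 → r_corr = 1.436 μm/a
zinc: T>10 °C ⇒ hinge -0.071·(16.0−10) = -0.4260
  Pd branch = 0.0129·Pd^0.44·e^(0.046·RH+f) = 1.129 μm/a
  Sd branch = 0.0175·Sd^0.57·e^(0.008·RH+0.085·T) = 0.1505 μm/a
  r_corr = 1.129 + 0.1505 = 1.279 μm/a
Ordering by μm/a: copper (1.44) > zinc (1.28)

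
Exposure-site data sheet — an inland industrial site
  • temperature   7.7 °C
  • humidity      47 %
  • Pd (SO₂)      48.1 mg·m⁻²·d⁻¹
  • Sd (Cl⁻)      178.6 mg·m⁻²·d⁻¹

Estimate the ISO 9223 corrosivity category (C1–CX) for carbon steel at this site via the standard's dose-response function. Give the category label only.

C3

carbon steel: f(T) = +0.150·(T−10) [T≤10 °C] = -0.3450
  SO₂ term: 1.77·48.1^0.52·exp(0.02·47-0.3450) = 24.05
  Cl⁻ term: 0.102·178.6^0.62·exp(0.033·47+0.04·7.7) = 16.3
  sum: 24.05 + 16.3 → r_corr = 40.35 μm/a
40.3 μm/a falls in (25, 50] for carbon steel → category C3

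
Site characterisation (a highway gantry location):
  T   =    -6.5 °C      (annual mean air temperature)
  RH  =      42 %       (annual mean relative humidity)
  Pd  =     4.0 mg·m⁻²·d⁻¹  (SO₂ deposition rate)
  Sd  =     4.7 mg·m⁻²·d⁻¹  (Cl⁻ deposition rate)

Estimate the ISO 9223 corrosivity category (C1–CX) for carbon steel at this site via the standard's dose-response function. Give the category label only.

carbon steel: T≤10 °C ⇒ hinge +0.150·(-6.5−10) = -2.4750
  Pd branch = 1.77·Pd^0.52·e^(0.02·RH+f) = 0.7095 μm/a
  Sd branch = 0.102·Sd^0.62·e^(0.033·RH+0.04·T) = 0.8209 μm/a
  sum: 0.7095 + 0.8209 → r_corr = 1.53 μm/a
Category bounds: 1.3…25 μm/a bracket r_corr ⇒ C2

C2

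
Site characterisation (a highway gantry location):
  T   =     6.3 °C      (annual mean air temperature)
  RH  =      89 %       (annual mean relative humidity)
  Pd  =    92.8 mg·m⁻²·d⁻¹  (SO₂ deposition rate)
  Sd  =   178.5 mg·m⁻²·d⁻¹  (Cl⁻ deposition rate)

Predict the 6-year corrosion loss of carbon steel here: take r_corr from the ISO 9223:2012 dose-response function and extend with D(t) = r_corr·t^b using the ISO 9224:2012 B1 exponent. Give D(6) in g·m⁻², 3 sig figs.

carbon steel: temperature factor f = +0.150·(-3.7) = -0.5550
  SO₂ term: 1.77·92.8^0.52·exp(0.02·89-0.5550) = 63.55
  Cl⁻ term: 0.102·178.5^0.62·exp(0.033·89+0.04·6.3) = 61.6
  sum: 63.55 + 61.6 → r_corr = 125.1 μm/a
Long-term exponent b (ISO 9224 Table 2, B1) = 0.523
  D(6) = 125.1 × 6^0.523 = 125.1 × 2.553 = 319.4 μm
  Mass loss = 319.4 μm × 7.85 g/cm³ = 2508 g·m⁻²

D(6) = 2.51e+03 g·m⁻²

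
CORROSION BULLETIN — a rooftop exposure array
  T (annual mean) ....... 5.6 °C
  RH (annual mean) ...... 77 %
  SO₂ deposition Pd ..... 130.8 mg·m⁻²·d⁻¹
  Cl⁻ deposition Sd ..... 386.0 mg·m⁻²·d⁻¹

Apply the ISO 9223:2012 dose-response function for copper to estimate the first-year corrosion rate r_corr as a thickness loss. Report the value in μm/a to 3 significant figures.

r_corr = 2.09 μm/a

copper: T≤10 °C ⇒ hinge +0.126·(5.6−10) = -0.5544
  sulphur-dioxide contribution → 1.016 μm/a
  chloride contribution → 1.077 μm/a
  ⇒ r_corr(copper) = 2.093 μm/a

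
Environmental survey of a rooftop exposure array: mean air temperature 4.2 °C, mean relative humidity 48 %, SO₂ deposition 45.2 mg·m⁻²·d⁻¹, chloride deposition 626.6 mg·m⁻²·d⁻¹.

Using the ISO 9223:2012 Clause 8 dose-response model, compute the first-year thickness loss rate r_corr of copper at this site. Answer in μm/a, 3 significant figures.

copper: f(T) = +0.126·(T−10) [T≤10 °C] = -0.7308
  sulphur-dioxide contribution → 0.1167 μm/a
  chloride contribution → 0.4034 μm/a
  ⇒ r_corr(copper) = 0.5201 μm/a

r_corr = 0.520 μm/a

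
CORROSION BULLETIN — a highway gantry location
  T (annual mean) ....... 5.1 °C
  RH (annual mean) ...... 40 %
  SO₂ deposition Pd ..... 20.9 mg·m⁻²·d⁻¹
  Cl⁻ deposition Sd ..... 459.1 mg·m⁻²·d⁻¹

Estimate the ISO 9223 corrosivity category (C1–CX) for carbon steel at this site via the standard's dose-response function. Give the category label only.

carbon steel: T≤10 °C ⇒ hinge +0.150·(5.1−10) = -0.7350
  SO₂ term: 1.77·20.9^0.52·exp(0.02·40-0.7350) = 9.177
  Sd branch = 0.102·Sd^0.62·e^(0.033·RH+0.04·T) = 20.93 μm/a
  sum: 9.177 + 20.93 → r_corr = 30.11 μm/a
ISO 9223 Table 2 (carbon steel): 25 < 30.1 ≤ 50 μm/a ⇒ C3

C3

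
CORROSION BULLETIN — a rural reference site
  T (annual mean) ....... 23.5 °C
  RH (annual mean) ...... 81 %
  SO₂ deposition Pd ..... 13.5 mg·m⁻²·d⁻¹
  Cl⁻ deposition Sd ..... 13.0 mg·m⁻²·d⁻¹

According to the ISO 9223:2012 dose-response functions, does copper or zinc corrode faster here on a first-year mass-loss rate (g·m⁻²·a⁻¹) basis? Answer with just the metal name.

copper

copper: T>10 °C ⇒ hinge -0.080·(23.5−10) = -1.0800
  Pd branch = 0.0053·Pd^0.26·e^(0.059·RH+f) = 0.4213 μm/a
  Sd branch = 0.01025·Sd^0.27·e^(0.036·RH+0.049·T) = 1.197 μm/a
  r_corr = 0.4213 + 1.197 = 1.618 μm/a
  mass loss = 1.618 μm/a × 8.96 g/cm³ = 14.5 g·m⁻²·a⁻¹
zinc: T>10 °C ⇒ hinge -0.071·(23.5−10) = -0.9585
  SO₂ term: 0.0129·13.5^0.44·exp(0.046·81-0.9585) = 0.6454
  Sd branch = 0.0175·Sd^0.57·e^(0.008·RH+0.085·T) = 1.064 μm/a
  sum: 0.6454 + 1.064 → r_corr = 1.709 μm/a
  mass loss = 1.709 μm/a × 7.14 g/cm³ = 12.2 g·m⁻²·a⁻¹
Ordering by g·m⁻²·a⁻¹: copper (14.5) > zinc (12.2)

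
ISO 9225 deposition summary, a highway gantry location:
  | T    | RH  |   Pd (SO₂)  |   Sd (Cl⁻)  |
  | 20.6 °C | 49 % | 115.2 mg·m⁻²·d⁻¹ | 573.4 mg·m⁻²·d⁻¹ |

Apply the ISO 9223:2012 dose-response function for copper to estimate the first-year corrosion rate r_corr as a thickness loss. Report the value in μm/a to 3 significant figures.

copper: temperature factor f = -0.080·(10.6) = -0.8480
  Pd branch = 0.0053·Pd^0.26·e^(0.059·RH+f) = 0.1404 μm/a
  Sd branch = 0.01025·Sd^0.27·e^(0.036·RH+0.049·T) = 0.912 μm/a
  r_corr = 0.1404 + 0.912 = 1.052 μm/a

r_corr = 1.05 μm/a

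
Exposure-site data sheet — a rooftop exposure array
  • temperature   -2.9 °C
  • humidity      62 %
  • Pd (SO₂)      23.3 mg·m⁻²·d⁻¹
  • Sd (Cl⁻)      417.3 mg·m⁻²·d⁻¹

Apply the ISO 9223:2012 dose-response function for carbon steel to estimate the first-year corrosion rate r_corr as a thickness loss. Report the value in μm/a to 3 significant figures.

r_corr = 34.2 μm/a

carbon steel: temperature factor f = +0.150·(-12.9) = -1.9350
  Pd branch = 1.77·Pd^0.52·e^(0.02·RH+f) = 4.541 μm/a
  Sd branch = 0.102·Sd^0.62·e^(0.033·RH+0.04·T) = 29.61 μm/a
  sum: 4.541 + 29.61 → r_corr = 34.15 μm/a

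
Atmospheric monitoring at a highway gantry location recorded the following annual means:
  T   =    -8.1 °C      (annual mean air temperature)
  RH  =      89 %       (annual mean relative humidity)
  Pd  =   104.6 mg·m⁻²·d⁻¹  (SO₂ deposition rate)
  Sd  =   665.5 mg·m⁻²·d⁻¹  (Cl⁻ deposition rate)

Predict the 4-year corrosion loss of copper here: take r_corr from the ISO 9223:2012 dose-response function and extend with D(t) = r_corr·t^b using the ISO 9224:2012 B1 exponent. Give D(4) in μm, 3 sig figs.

copper: f(T) = +0.126·(T−10) [T≤10 °C] = -2.2806
  SO₂ term: 0.0053·104.6^0.26·exp(0.059·89-2.2806) = 0.3462
  Sd branch = 0.01025·Sd^0.27·e^(0.036·RH+0.049·T) = 0.9819 μm/a
  r_corr = 0.3462 + 0.9819 = 1.328 μm/a
Power-law: D(4) = r_corr · 4^0.667
  D(4) = 1.328 × 4^0.667 = 1.328 × 2.521 = 3.348 μm

D(4) = 3.35 μm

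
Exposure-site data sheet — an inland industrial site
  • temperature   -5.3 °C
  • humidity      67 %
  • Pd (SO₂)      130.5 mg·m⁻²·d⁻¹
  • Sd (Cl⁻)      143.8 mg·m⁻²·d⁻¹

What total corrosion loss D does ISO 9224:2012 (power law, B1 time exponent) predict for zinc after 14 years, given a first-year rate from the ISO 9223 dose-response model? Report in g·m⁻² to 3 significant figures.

zinc: T≤10 °C ⇒ hinge +0.038·(-5.3−10) = -0.5814
  Pd branch = 0.0129·Pd^0.44·e^(0.046·RH+f) = 1.341 μm/a
  Cl⁻ term: 0.0175·143.8^0.57·exp(0.008·67+0.085·-5.3) = 0.3237
  sum: 1.341 + 0.3237 → r_corr = 1.665 μm/a
ISO 9224: D(t) = r_corr · t^b with b = 0.813 (zinc, B1)
  D(14) = 1.665 × 14^0.813 = 1.665 × 8.547 = 14.23 μm
  Mass loss = 14.23 μm × 7.14 g/cm³ = 101.6 g·m⁻²

D(14) = 102 g·m⁻²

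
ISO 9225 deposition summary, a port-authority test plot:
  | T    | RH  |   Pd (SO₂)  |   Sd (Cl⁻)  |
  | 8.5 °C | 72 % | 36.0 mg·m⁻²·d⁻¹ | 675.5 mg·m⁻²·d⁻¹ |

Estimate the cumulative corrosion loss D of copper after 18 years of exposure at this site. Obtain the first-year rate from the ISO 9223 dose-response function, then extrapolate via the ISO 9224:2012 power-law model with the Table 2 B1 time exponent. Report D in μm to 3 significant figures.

copper: temperature factor f = +0.126·(-1.5) = -0.1890
  sulphur-dioxide contribution → 0.7793 μm/a
  chloride contribution → 1.206 μm/a
  ⇒ r_corr(copper) = 1.985 μm/a
Long-term exponent b (ISO 9224 Table 2, B1) = 0.667
  D(18) = 1.985 × 18^0.667 = 1.985 × 6.875 = 13.65 μm

D(18) = 13.6 μm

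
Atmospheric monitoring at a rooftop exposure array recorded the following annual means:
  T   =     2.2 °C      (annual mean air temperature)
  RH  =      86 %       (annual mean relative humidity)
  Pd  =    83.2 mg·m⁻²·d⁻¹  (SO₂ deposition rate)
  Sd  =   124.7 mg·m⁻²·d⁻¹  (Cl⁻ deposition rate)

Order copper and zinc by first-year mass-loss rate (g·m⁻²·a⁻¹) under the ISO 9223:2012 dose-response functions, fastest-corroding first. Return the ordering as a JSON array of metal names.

copper: T≤10 °C ⇒ hinge +0.126·(2.2−10) = -0.9828
  Pd branch = 0.0053·Pd^0.26·e^(0.059·RH+f) = 1.001 μm/a
  Sd branch = 0.01025·Sd^0.27·e^(0.036·RH+0.049·T) = 0.929 μm/a
  r_corr = 1.001 + 0.929 = 1.93 μm/a
  mass loss = 1.93 μm/a × 8.96 g/cm³ = 17.29 g·m⁻²·a⁻¹
zinc: f(T) = +0.038·(T−10) [T≤10 °C] = -0.2964
  Pd branch = 0.0129·Pd^0.44·e^(0.046·RH+f) = 3.506 μm/a
  Cl⁻ term: 0.0175·124.7^0.57·exp(0.008·86+0.085·2.2) = 0.6572
  sum: 3.506 + 0.6572 → r_corr = 4.163 μm/a
  mass loss = 4.163 μm/a × 7.14 g/cm³ = 29.72 g·m⁻²·a⁻¹
Ordering by g·m⁻²·a⁻¹: zinc (29.7) > copper (17.3)

["zinc", "copper"]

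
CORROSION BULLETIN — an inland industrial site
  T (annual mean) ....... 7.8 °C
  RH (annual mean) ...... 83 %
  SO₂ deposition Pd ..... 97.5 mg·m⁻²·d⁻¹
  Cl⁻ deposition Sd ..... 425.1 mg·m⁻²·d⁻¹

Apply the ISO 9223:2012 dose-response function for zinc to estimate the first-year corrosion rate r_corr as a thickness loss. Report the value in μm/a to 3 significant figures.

zinc: temperature factor f = +0.038·(-2.2) = -0.0836
  Pd branch = 0.0129·Pd^0.44·e^(0.046·RH+f) = 4.051 μm/a
  Sd branch = 0.0175·Sd^0.57·e^(0.008·RH+0.085·T) = 2.078 μm/a
  sum: 4.051 + 2.078 → r_corr = 6.129 μm/a

r_corr = 6.13 μm/a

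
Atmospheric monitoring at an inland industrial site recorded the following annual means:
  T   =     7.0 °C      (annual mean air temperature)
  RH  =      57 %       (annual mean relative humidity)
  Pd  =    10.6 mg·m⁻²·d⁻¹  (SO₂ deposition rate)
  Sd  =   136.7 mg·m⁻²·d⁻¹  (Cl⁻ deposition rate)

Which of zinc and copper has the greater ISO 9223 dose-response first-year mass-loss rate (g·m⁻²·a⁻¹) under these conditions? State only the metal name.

zinc: temperature factor f = +0.038·(-3.0) = -0.1140
  sulphur-dioxide contribution → 0.4476 μm/a
  chloride contribution → 0.8258 μm/a
  ⇒ r_corr(zinc) = 1.273 μm/a
  mass loss = 1.273 μm/a × 7.14 g/cm³ = 9.092 g·m⁻²·a⁻¹
copper: temperature factor f = +0.126·(-3.0) = -0.3780
  sulphur-dioxide contribution → 0.1937 μm/a
  chloride contribution → 0.4241 μm/a
  total first-year rate 0.6179 μm/a
  mass loss = 0.6179 μm/a × 8.96 g/cm³ = 5.536 g·m⁻²·a⁻¹
Ordering by g·m⁻²·a⁻¹: zinc (9.09) > copper (5.54)

zinc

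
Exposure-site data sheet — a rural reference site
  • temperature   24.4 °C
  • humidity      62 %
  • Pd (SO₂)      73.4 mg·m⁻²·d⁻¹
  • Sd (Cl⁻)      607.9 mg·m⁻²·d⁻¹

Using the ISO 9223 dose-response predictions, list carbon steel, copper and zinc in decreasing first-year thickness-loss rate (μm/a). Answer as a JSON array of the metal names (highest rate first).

["carbon steel", "zinc", "copper"]

carbon steel: T>10 °C ⇒ hinge -0.054·(24.4−10) = -0.7776
  Pd branch = 1.77·Pd^0.52·e^(0.02·RH+f) = 26.24 μm/a
  Cl⁻ term: 0.102·607.9^0.62·exp(0.033·62+0.04·24.4) = 111.4
  r_corr = 26.24 + 111.4 = 137.7 μm/a
copper: T>10 °C ⇒ hinge -0.080·(24.4−10) = -1.1520
  Pd branch = 0.0053·Pd^0.26·e^(0.059·RH+f) = 0.1985 μm/a
  Sd branch = 0.01025·Sd^0.27·e^(0.036·RH+0.049·T) = 1.782 μm/a
  sum: 0.1985 + 1.782 → r_corr = 1.981 μm/a
zinc: T>10 °C ⇒ hinge -0.071·(24.4−10) = -1.0224
  Pd branch = 0.0129·Pd^0.44·e^(0.046·RH+f) = 0.5322 μm/a
  Sd branch = 0.0175·Sd^0.57·e^(0.008·RH+0.085·T) = 8.83 μm/a
  r_corr = 0.5322 + 8.83 = 9.362 μm/a
Ordering by μm/a: carbon steel (138) > zinc (9.36) > copper (1.98)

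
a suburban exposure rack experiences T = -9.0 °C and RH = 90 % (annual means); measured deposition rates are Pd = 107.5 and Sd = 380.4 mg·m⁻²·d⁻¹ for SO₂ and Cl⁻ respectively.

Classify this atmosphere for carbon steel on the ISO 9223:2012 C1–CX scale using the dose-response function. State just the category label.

C4

carbon steel: T≤10 °C ⇒ hinge +0.150·(-9.0−10) = -2.8500
  sulphur-dioxide contribution → 7.052 μm/a
  chloride contribution → 55.19 μm/a
  total first-year rate 62.24 μm/a
Category bounds: 50…80 μm/a bracket r_corr ⇒ C4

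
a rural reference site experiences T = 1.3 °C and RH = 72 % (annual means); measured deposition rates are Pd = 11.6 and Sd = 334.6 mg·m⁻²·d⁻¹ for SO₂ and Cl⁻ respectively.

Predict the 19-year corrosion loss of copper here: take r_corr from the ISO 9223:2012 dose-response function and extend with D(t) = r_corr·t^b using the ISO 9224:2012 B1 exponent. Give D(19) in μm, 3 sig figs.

D(19) = 6.67 μm

copper: temperature factor f = +0.126·(-8.7) = -1.0962
  Pd branch = 0.0053·Pd^0.26·e^(0.059·RH+f) = 0.2343 μm/a
  Cl⁻ term: 0.01025·334.6^0.27·exp(0.036·72+0.049·1.3) = 0.701
  r_corr = 0.2343 + 0.701 = 0.9353 μm/a
Long-term exponent b (ISO 9224 Table 2, B1) = 0.667
  D(19) = 0.9353 × 19^0.667 = 0.9353 × 7.127 = 6.666 μm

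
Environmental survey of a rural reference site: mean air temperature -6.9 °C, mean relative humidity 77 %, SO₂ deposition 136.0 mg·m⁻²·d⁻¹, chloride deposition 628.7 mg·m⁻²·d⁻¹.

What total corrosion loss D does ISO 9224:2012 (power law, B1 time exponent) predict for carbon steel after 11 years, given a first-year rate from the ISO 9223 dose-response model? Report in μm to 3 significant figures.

carbon steel: temperature factor f = +0.150·(-16.9) = -2.5350
  SO₂ term: 1.77·136.0^0.52·exp(0.02·77-2.5350) = 8.42
  Sd branch = 0.102·Sd^0.62·e^(0.033·RH+0.04·T) = 53.37 μm/a
  r_corr = 8.42 + 53.37 = 61.79 μm/a
Long-term exponent b (ISO 9224 Table 2, B1) = 0.523
  D(11) = 61.79 × 11^0.523 = 61.79 × 3.505 = 216.6 μm

D(11) = 217 μm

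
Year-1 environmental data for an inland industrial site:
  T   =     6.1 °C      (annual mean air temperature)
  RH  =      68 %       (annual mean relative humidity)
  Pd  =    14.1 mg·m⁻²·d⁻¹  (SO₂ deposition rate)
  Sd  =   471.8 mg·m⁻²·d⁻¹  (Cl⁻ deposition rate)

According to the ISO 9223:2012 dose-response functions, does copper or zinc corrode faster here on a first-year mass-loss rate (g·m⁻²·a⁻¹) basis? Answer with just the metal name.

copper: temperature factor f = +0.126·(-3.9) = -0.4914
  sulphur-dioxide contribution → 0.3565 μm/a
  chloride contribution → 0.8426 μm/a
  total first-year rate 1.199 μm/a
  mass loss = 1.199 μm/a × 8.96 g/cm³ = 10.74 g·m⁻²·a⁻¹
zinc: f(T) = +0.038·(T−10) [T≤10 °C] = -0.1482
  sulphur-dioxide contribution → 0.8135 μm/a
  chloride contribution → 1.692 μm/a
  total first-year rate 2.506 μm/a
  mass loss = 2.506 μm/a × 7.14 g/cm³ = 17.89 g·m⁻²·a⁻¹
Ordering by g·m⁻²·a⁻¹: zinc (17.9) > copper (10.7)

zinc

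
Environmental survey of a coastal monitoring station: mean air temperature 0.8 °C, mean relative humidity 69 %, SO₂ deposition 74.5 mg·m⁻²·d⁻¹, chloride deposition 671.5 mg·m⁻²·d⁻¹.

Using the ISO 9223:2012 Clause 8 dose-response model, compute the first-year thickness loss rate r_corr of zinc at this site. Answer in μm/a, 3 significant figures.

zinc: temperature factor f = +0.038·(-9.2) = -0.3496
  sulphur-dioxide contribution → 1.449 μm/a
  chloride contribution → 1.33 μm/a
  ⇒ r_corr(zinc) = 2.778 μm/a

r_corr = 2.78 μm/a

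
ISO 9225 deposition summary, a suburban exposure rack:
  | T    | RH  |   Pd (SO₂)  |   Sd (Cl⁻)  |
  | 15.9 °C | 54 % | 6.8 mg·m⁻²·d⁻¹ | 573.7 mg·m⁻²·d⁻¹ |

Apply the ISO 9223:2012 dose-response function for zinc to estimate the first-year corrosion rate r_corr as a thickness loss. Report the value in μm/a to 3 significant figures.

zinc: f(T) = -0.071·(T−10) [T>10 °C] = -0.4189
  SO₂ term: 0.0129·6.8^0.44·exp(0.046·54-0.4189) = 0.2365
  Sd branch = 0.0175·Sd^0.57·e^(0.008·RH+0.085·T) = 3.891 μm/a
  sum: 0.2365 + 3.891 → r_corr = 4.127 μm/a

r_corr = 4.13 μm/a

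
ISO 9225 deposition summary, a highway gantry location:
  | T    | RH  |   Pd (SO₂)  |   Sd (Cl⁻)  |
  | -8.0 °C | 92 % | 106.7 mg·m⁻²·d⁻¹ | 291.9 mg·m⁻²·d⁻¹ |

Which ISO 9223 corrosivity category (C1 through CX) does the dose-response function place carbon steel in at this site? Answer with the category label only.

carbon steel: T≤10 °C ⇒ hinge +0.150·(-8.0−10) = -2.7000
  Pd branch = 1.77·Pd^0.52·e^(0.02·RH+f) = 8.494 μm/a
  Sd branch = 0.102·Sd^0.62·e^(0.033·RH+0.04·T) = 52.07 μm/a
  r_corr = 8.494 + 52.07 = 60.56 μm/a
60.6 μm/a falls in (50, 80] for carbon steel → category C4

C4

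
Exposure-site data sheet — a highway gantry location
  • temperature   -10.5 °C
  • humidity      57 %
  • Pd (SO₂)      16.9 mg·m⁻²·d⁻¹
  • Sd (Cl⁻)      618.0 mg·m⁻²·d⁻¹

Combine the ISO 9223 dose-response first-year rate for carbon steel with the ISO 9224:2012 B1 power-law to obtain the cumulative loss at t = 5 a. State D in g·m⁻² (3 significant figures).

carbon steel: T≤10 °C ⇒ hinge +0.150·(-10.5−10) = -3.0750
  sulphur-dioxide contribution → 1.112 μm/a
  chloride contribution → 23.63 μm/a
  ⇒ r_corr(carbon steel) = 24.74 μm/a
Long-term exponent b (ISO 9224 Table 2, B1) = 0.523
  D(5) = 24.74 × 5^0.523 = 24.74 × 2.32 = 57.42 μm
  Mass loss = 57.42 μm × 7.85 g/cm³ = 450.7 g·m⁻²

D(5) = 451 g·m⁻²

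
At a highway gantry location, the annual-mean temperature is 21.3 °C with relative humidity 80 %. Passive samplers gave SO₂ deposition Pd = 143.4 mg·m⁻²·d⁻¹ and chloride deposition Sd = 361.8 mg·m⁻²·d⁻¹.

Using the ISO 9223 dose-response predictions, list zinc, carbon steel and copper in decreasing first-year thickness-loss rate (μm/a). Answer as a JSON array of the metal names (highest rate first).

["carbon steel", "zinc", "copper"]

zinc: T>10 °C ⇒ hinge -0.071·(21.3−10) = -0.8023
  Pd branch = 0.0129·Pd^0.44·e^(0.046·RH+f) = 2.038 μm/a
  Sd branch = 0.0175·Sd^0.57·e^(0.008·RH+0.085·T) = 5.829 μm/a
  sum: 2.038 + 5.829 → r_corr = 7.867 μm/a
carbon steel: temperature factor f = -0.054·(11.3) = -0.6102
  Pd branch = 1.77·Pd^0.52·e^(0.02·RH+f) = 62.99 μm/a
  Sd branch = 0.102·Sd^0.62·e^(0.033·RH+0.04·T) = 129.2 μm/a
  sum: 62.99 + 129.2 → r_corr = 192.2 μm/a
copper: f(T) = -0.080·(T−10) [T>10 °C] = -0.9040
  Pd branch = 0.0053·Pd^0.26·e^(0.059·RH+f) = 0.8755 μm/a
  Cl⁻ term: 0.01025·361.8^0.27·exp(0.036·80+0.049·21.3) = 2.544
  r_corr = 0.8755 + 2.544 = 3.42 μm/a
Ordering by μm/a: carbon steel (192) > zinc (7.87) > copper (3.42)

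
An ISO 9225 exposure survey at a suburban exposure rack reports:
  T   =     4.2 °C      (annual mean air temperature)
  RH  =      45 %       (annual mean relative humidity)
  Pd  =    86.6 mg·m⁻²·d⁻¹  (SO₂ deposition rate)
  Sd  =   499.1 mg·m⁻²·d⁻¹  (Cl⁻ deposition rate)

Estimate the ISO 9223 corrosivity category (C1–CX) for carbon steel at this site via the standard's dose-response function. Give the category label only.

C3

carbon steel: T≤10 °C ⇒ hinge +0.150·(4.2−10) = -0.8700
  sulphur-dioxide contribution → 18.56 μm/a
  chloride contribution → 25.08 μm/a
  total first-year rate 43.64 μm/a
43.6 μm/a falls in (25, 50] for carbon steel → category C3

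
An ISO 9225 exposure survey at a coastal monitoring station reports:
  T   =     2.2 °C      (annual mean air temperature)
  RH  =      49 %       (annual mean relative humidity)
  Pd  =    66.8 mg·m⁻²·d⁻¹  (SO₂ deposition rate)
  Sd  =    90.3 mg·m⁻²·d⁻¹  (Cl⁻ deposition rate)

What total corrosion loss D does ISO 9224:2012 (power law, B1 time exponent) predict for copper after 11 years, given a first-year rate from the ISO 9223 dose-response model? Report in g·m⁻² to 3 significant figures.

D(11) = 14.7 g·m⁻²

copper: temperature factor f = +0.126·(-7.8) = -0.9828
  sulphur-dioxide contribution → 0.1065 μm/a
  chloride contribution → 0.2247 μm/a
  ⇒ r_corr(copper) = 0.3313 μm/a
ISO 9224: D(t) = r_corr · t^b with b = 0.667 (copper, B1)
  D(11) = 0.3313 × 11^0.667 = 0.3313 × 4.95 = 1.64 μm
  Mass loss = 1.64 μm × 8.96 g/cm³ = 14.69 g·m⁻²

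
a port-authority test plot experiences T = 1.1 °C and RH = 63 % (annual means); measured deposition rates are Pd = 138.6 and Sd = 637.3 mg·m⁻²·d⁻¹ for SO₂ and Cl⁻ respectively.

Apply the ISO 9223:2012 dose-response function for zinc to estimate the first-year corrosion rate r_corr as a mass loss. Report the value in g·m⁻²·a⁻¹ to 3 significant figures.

zinc: temperature factor f = +0.038·(-8.9) = -0.3382
  Pd branch = 0.0129·Pd^0.44·e^(0.046·RH+f) = 1.461 μm/a
  Sd branch = 0.0175·Sd^0.57·e^(0.008·RH+0.085·T) = 1.262 μm/a
  sum: 1.461 + 1.262 → r_corr = 2.723 μm/a
Convert to mass loss: 2.723 μm/a × 7.14 g/cm³ = 19.44 g·m⁻²·a⁻¹

r_corr = 19.4 g·m⁻²·a⁻¹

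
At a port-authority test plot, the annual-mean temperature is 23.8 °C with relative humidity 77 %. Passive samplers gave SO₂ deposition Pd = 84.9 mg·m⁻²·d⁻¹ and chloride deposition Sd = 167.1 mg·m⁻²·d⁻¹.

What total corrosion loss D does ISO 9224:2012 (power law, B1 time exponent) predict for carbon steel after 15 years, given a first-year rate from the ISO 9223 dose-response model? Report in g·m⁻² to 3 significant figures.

D(15) = 3.87e+03 g·m⁻²

carbon steel: temperature factor f = -0.054·(13.8) = -0.7452
  SO₂ term: 1.77·84.9^0.52·exp(0.02·77-0.7452) = 39.46
  Sd branch = 0.102·Sd^0.62·e^(0.033·RH+0.04·T) = 80.14 μm/a
  r_corr = 39.46 + 80.14 = 119.6 μm/a
ISO 9224: D(t) = r_corr · t^b with b = 0.523 (carbon steel, B1)
  D(15) = 119.6 × 15^0.523 = 119.6 × 4.122 = 493 μm
  Mass loss = 493 μm × 7.85 g/cm³ = 3870 g·m⁻²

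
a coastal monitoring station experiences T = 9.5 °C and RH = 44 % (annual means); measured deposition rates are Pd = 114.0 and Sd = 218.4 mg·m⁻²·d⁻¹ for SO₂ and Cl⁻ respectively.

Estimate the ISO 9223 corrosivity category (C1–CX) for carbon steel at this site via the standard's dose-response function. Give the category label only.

carbon steel: f(T) = +0.150·(T−10) [T≤10 °C] = -0.0750
  SO₂ term: 1.77·114.0^0.52·exp(0.02·44-0.0750) = 46.47
  Sd branch = 0.102·Sd^0.62·e^(0.033·RH+0.04·T) = 17.97 μm/a
  r_corr = 46.47 + 17.97 = 64.44 μm/a
Category bounds: 50…80 μm/a bracket r_corr ⇒ C4

C4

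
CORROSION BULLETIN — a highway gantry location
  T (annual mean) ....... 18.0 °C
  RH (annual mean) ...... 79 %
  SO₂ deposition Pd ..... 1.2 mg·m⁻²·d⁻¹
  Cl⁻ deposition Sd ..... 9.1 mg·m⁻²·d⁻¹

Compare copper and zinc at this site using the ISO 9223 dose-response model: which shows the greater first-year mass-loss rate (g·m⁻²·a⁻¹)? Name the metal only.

copper: T>10 °C ⇒ hinge -0.080·(18.0−10) = -0.6400
  Pd branch = 0.0053·Pd^0.26·e^(0.059·RH+f) = 0.3099 μm/a
  Cl⁻ term: 0.01025·9.1^0.27·exp(0.036·79+0.049·18.0) = 0.7724
  sum: 0.3099 + 0.7724 → r_corr = 1.082 μm/a
  mass loss = 1.082 μm/a × 8.96 g/cm³ = 9.697 g·m⁻²·a⁻¹
zinc: f(T) = -0.071·(T−10) [T>10 °C] = -0.5680
  SO₂ term: 0.0129·1.2^0.44·exp(0.046·79-0.5680) = 0.2999
  Cl⁻ term: 0.0175·9.1^0.57·exp(0.008·79+0.085·18.0) = 0.5353
  r_corr = 0.2999 + 0.5353 = 0.8352 μm/a
  mass loss = 0.8352 μm/a × 7.14 g/cm³ = 5.964 g·m⁻²·a⁻¹
Ordering by g·m⁻²·a⁻¹: copper (9.7) > zinc (5.96)

copper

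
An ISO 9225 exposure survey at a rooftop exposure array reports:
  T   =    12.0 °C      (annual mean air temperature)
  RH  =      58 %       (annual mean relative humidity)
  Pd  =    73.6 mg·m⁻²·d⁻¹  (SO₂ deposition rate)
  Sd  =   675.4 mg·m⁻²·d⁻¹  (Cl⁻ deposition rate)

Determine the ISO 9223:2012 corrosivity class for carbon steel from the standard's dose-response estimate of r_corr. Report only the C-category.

C5

carbon steel: T>10 °C ⇒ hinge -0.054·(12.0−10) = -0.1080
  SO₂ term: 1.77·73.6^0.52·exp(0.02·58-0.1080) = 47.38
  Cl⁻ term: 0.102·675.4^0.62·exp(0.033·58+0.04·12.0) = 63.48
  sum: 47.38 + 63.48 → r_corr = 110.9 μm/a
ISO 9223 Table 2 (carbon steel): 80 < 111 ≤ 200 μm/a ⇒ C5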